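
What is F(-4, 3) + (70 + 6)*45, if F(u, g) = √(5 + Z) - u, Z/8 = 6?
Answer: 3424 + √53 ≈ 3431.3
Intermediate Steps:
Z = 48 (Z = 8*6 = 48)
F(u, g) = √53 - u (F(u, g) = √(5 + 48) - u = √53 - u)
F(-4, 3) + (70 + 6)*45 = (√53 - 1*(-4)) + (70 + 6)*45 = (√53 + 4) + 76*45 = (4 + √53) + 3420 = 3424 + √53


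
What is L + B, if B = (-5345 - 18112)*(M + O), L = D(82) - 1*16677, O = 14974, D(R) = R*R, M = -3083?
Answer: -278937140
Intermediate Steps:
D(R) = R²
L = -9953 (L = 82² - 1*16677 = 6724 - 16677 = -9953)
B = -278927187 (B = (-5345 - 18112)*(-3083 + 14974) = -23457*11891 = -278927187)
L + B = -9953 - 278927187 = -278937140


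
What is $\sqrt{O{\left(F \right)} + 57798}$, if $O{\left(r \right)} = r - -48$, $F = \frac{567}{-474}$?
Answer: $\frac{\sqrt{1444037682}}{158} \approx 240.51$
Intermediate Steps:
$F = - \frac{189}{158}$ ($F = 567 \left(- \frac{1}{474}\right) = - \frac{189}{158} \approx -1.1962$)
$O{\left(r \right)} = 48 + r$ ($O{\left(r \right)} = r + 48 = 48 + r$)
$\sqrt{O{\left(F \right)} + 57798} = \sqrt{\left(48 - \frac{189}{158}\right) + 57798} = \sqrt{\frac{7395}{158} + 57798} = \sqrt{\frac{9139479}{158}} = \frac{\sqrt{1444037682}}{158}$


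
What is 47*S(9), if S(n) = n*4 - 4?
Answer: 1504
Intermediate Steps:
S(n) = -4 + 4*n (S(n) = 4*n - 4 = -4 + 4*n)
47*S(9) = 47*(-4 + 4*9) = 47*(-4 + 36) = 47*32 = 1504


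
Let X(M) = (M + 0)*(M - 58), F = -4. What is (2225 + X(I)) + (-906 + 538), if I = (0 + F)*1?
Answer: 2105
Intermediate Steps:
I = -4 (I = (0 - 4)*1 = -4*1 = -4)
X(M) = M*(-58 + M)
(2225 + X(I)) + (-906 + 538) = (2225 - 4*(-58 - 4)) + (-906 + 538) = (2225 - 4*(-62)) - 368 = (2225 + 248) - 368 = 2473 - 368 = 2105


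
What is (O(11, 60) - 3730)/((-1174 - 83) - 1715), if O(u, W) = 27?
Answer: 3703/2972 ≈ 1.2460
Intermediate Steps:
(O(11, 60) - 3730)/((-1174 - 83) - 1715) = (27 - 3730)/((-1174 - 83) - 1715) = -3703/(-1257 - 1715) = -3703/(-2972) = -3703*(-1/2972) = 3703/2972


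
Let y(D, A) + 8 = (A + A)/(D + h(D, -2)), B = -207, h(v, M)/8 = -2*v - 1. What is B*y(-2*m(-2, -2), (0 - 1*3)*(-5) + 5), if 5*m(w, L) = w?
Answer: 2070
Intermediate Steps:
m(w, L) = w/5
h(v, M) = -8 - 16*v (h(v, M) = 8*(-2*v - 1) = 8*(-1 - 2*v) = -8 - 16*v)
y(D, A) = -8 + 2*A/(-8 - 15*D) (y(D, A) = -8 + (A + A)/(D + (-8 - 16*D)) = -8 + (2*A)/(-8 - 15*D) = -8 + 2*A/(-8 - 15*D))
B*y(-2*m(-2, -2), (0 - 1*3)*(-5) + 5) = -414*(-32 - ((0 - 1*3)*(-5) + 5) - (-120)*(⅕)*(-2))/(8 + 15*(-2*(-2)/5)) = -414*(-32 - ((0 - 3)*(-5) + 5) - (-120)*(-2)/5)/(8 + 15*(-2*(-⅖))) = -414*(-32 - (-3*(-5) + 5) - 60*⅘)/(8 + 15*(⅘)) = -414*(-32 - (15 + 5) - 48)/(8 + 12) = -414*(-32 - 1*20 - 48)/20 = -414*(-32 - 20 - 48)/20 = -414*(-100)/20 = -207*(-10) = 2070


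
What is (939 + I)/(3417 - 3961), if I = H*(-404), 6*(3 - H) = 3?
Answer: 71/544 ≈ 0.13051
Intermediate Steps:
H = 5/2 (H = 3 - ⅙*3 = 3 - ½ = 5/2 ≈ 2.5000)
I = -1010 (I = (5/2)*(-404) = -1010)
(939 + I)/(3417 - 3961) = (939 - 1010)/(3417 - 3961) = -71/(-544) = -71*(-1/544) = 71/544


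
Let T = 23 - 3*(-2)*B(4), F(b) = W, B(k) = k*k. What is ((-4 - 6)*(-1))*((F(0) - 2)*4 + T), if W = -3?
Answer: 990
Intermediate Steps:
B(k) = k²
F(b) = -3
T = 119 (T = 23 - 3*(-2)*4² = 23 - (-6)*16 = 23 - 1*(-96) = 23 + 96 = 119)
((-4 - 6)*(-1))*((F(0) - 2)*4 + T) = ((-4 - 6)*(-1))*((-3 - 2)*4 + 119) = (-10*(-1))*(-5*4 + 119) = 10*(-20 + 119) = 10*99 = 990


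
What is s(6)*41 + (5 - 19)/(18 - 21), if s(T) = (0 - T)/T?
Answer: -109/3 ≈ -36.333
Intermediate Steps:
s(T) = -1 (s(T) = (-T)/T = -1)
s(6)*41 + (5 - 19)/(18 - 21) = -1*41 + (5 - 19)/(18 - 21) = -41 - 14/(-3) = -41 - 14*(-⅓) = -41 + 14/3 = -109/3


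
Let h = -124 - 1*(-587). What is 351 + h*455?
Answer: 211016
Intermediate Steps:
h = 463 (h = -124 + 587 = 463)
351 + h*455 = 351 + 463*455 = 351 + 210665 = 211016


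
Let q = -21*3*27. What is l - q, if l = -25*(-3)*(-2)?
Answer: 1551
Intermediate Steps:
q = -1701 (q = -63*27 = -1701)
l = -150 (l = 75*(-2) = -150)
l - q = -150 - 1*(-1701) = -150 + 1701 = 1551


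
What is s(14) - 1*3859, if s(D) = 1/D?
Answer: -54025/14 ≈ -3858.9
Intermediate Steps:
s(14) - 1*3859 = 1/14 - 1*3859 = 1/14 - 3859 = -54025/14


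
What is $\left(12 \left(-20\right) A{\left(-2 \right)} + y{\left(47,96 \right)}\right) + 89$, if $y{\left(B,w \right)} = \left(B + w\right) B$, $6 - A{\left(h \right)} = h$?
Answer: $4890$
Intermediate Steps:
$A{\left(h \right)} = 6 - h$
$y{\left(B,w \right)} = B \left(B + w\right)$
$\left(12 \left(-20\right) A{\left(-2 \right)} + y{\left(47,96 \right)}\right) + 89 = \left(12 \left(-20\right) \left(6 - -2\right) + 47 \left(47 + 96\right)\right) + 89 = \left(- 240 \left(6 + 2\right) + 47 \cdot 143\right) + 89 = \left(\left(-240\right) 8 + 6721\right) + 89 = \left(-1920 + 6721\right) + 89 = 4801 + 89 = 4890$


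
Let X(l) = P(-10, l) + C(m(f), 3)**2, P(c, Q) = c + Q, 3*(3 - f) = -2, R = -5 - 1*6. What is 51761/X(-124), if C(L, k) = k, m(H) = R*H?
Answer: -51761/125 ≈ -414.09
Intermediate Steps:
R = -11 (R = -5 - 6 = -11)
f = 11/3 (f = 3 - 1/3*(-2) = 3 + 2/3 = 11/3 ≈ 3.6667)
P(c, Q) = Q + c
m(H) = -11*H
X(l) = -1 + l (X(l) = (l - 10) + 3**2 = (-10 + l) + 9 = -1 + l)
51761/X(-124) = 51761/(-1 - 124) = 51761/(-125) = 51761*(-1/125) = -51761/125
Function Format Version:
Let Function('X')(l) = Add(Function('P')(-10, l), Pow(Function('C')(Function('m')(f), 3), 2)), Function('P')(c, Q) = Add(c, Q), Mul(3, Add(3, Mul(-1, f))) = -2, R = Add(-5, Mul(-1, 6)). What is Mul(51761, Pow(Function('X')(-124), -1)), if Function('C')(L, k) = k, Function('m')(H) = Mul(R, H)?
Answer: Rational(-51761, 125) ≈ -414.09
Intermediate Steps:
R = -11 (R = Add(-5, -6) = -11)
f = Rational(11, 3) (f = Add(3, Mul(Rational(-1, 3), -2)) = Add(3, Rational(2, 3)) = Rational(11, 3) ≈ 3.6667)
Function('P')(c, Q) = Add(Q, c)
Function('m')(H) = Mul(-11, H)
Function('X')(l) = Add(-1, l) (Function('X')(l) = Add(Add(l, -10), Pow(3, 2)) = Add(Add(-10, l), 9) = Add(-1, l))
Mul(51761, Pow(Function('X')(-124), -1)) = Mul(51761, Pow(Add(-1, -124), -1)) = Mul(51761, Pow(-125, -1)) = Mul(51761, Rational(-1, 125)) = Rational(-51761, 125)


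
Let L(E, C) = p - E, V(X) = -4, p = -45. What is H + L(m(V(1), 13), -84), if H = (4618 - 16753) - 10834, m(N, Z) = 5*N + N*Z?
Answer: -22942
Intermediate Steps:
H = -22969 (H = -12135 - 10834 = -22969)
L(E, C) = -45 - E
H + L(m(V(1), 13), -84) = -22969 + (-45 - (-4)*(5 + 13)) = -22969 + (-45 - (-4)*18) = -22969 + (-45 - 1*(-72)) = -22969 + (-45 + 72) = -22969 + 27 = -22942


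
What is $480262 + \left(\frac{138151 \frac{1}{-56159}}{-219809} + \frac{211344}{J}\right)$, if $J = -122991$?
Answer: $\frac{243048858380456187893}{506077366110107} \approx 4.8026 \cdot 10^{5}$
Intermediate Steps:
$480262 + \left(\frac{138151 \frac{1}{-56159}}{-219809} + \frac{211344}{J}\right) = 480262 + \left(\frac{138151 \frac{1}{-56159}}{-219809} + \frac{211344}{-122991}\right) = 480262 + \left(138151 \left(- \frac{1}{56159}\right) \left(- \frac{1}{219809}\right) + 211344 \left(- \frac{1}{122991}\right)\right) = 480262 - \frac{869622316020141}{506077366110107} = \frac{243048858380456187893}{506077366110107}$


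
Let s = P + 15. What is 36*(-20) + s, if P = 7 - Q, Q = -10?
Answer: -688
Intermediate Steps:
P = 17 (P = 7 - 1*(-10) = 7 + 10 = 17)
s = 32 (s = 17 + 15 = 32)
36*(-20) + s = 36*(-20) + 32 = -720 + 32 = -688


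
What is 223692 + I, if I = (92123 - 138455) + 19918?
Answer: 197278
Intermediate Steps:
I = -26414 (I = -46332 + 19918 = -26414)
223692 + I = 223692 - 26414 = 197278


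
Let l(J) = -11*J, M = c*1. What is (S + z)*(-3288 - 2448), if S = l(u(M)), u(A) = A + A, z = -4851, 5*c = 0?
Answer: 27825336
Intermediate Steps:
c = 0 (c = (⅕)*0 = 0)
M = 0 (M = 0*1 = 0)
u(A) = 2*A
S = 0 (S = -22*0 = -11*0 = 0)
(S + z)*(-3288 - 2448) = (0 - 4851)*(-3288 - 2448) = -4851*(-5736) = 27825336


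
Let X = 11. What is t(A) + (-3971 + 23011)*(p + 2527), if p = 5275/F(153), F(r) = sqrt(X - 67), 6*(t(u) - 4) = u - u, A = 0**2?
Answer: 48114084 - 3587000*I*sqrt(14) ≈ 4.8114e+7 - 1.3421e+7*I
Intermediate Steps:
A = 0
t(u) = 4 (t(u) = 4 + (u - u)/6 = 4 + (1/6)*0 = 4 + 0 = 4)
F(r) = 2*I*sqrt(14) (F(r) = sqrt(11 - 67) = sqrt(-56) = 2*I*sqrt(14))
p = -5275*I*sqrt(14)/28 (p = 5275/((2*I*sqrt(14))) = 5275*(-I*sqrt(14)/28) = -5275*I*sqrt(14)/28 ≈ -704.9*I)
t(A) + (-3971 + 23011)*(p + 2527) = 4 + (-3971 + 23011)*(-5275*I*sqrt(14)/28 + 2527) = 4 + 19040*(2527 - 5275*I*sqrt(14)/28) = 4 + (48114080 - 3587000*I*sqrt(14)) = 48114084 - 3587000*I*sqrt(14)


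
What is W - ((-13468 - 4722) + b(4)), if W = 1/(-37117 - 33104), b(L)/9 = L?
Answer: 1274792033/70221 ≈ 18154.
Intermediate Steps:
b(L) = 9*L
W = -1/70221 (W = 1/(-70221) = -1/70221 ≈ -1.4241e-5)
W - ((-13468 - 4722) + b(4)) = -1/70221 - ((-13468 - 4722) + 9*4) = -1/70221 - (-18190 + 36) = -1/70221 - 1*(-18154) = -1/70221 + 18154 = 1274792033/70221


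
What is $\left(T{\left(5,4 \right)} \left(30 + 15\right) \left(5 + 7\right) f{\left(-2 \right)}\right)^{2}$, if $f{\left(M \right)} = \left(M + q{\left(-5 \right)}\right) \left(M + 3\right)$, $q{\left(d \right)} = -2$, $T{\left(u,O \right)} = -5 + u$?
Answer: $0$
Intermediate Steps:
$f{\left(M \right)} = \left(-2 + M\right) \left(3 + M\right)$ ($f{\left(M \right)} = \left(M - 2\right) \left(M + 3\right) = \left(-2 + M\right) \left(3 + M\right)$)
$\left(T{\left(5,4 \right)} \left(30 + 15\right) \left(5 + 7\right) f{\left(-2 \right)}\right)^{2} = \left(\left(-5 + 5\right) \left(30 + 15\right) \left(5 + 7\right) \left(-6 - 2 + \left(-2\right)^{2}\right)\right)^{2} = \left(0 \cdot 45 \cdot 12 \left(-6 - 2 + 4\right)\right)^{2} = \left(0 \cdot 540 \left(-4\right)\right)^{2} = \left(0 \left(-4\right)\right)^{2} = 0^{2} = 0$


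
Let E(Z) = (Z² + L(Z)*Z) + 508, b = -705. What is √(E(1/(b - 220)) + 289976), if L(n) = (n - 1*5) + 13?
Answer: 3*√27616151678/925 ≈ 538.97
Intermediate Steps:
L(n) = 8 + n (L(n) = (n - 5) + 13 = (-5 + n) + 13 = 8 + n)
E(Z) = 508 + Z² + Z*(8 + Z) (E(Z) = (Z² + (8 + Z)*Z) + 508 = (Z² + Z*(8 + Z)) + 508 = 508 + Z² + Z*(8 + Z))
√(E(1/(b - 220)) + 289976) = √((508 + (1/(-705 - 220))² + (8 + 1/(-705 - 220))/(-705 - 220)) + 289976) = √((508 + (1/(-925))² + (8 + 1/(-925))/(-925)) + 289976) = √((508 + (-1/925)² - (8 - 1/925)/925) + 289976) = √((508 + 1/855625 - 1/925*7399/925) + 289976) = √((508 + 1/855625 - 7399/855625) + 289976) = √(434650102/855625 + 289976) = √(248545365102/855625) = 3*√27616151678/925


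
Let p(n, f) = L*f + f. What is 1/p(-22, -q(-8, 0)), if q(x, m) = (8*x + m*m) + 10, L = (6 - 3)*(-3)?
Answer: -1/432 ≈ -0.0023148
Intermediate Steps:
L = -9 (L = 3*(-3) = -9)
q(x, m) = 10 + m² + 8*x (q(x, m) = (8*x + m²) + 10 = (m² + 8*x) + 10 = 10 + m² + 8*x)
p(n, f) = -8*f (p(n, f) = -9*f + f = -8*f)
1/p(-22, -q(-8, 0)) = 1/(-(-8)*(10 + 0² + 8*(-8))) = 1/(-(-8)*(10 + 0 - 64)) = 1/(-(-8)*(-54)) = 1/(-8*54) = 1/(-432) = -1/432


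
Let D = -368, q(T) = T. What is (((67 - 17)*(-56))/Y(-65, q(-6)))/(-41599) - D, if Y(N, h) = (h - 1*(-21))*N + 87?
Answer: 1699235602/4617489 ≈ 368.00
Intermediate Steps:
Y(N, h) = 87 + N*(21 + h) (Y(N, h) = (h + 21)*N + 87 = (21 + h)*N + 87 = N*(21 + h) + 87 = 87 + N*(21 + h))
(((67 - 17)*(-56))/Y(-65, q(-6)))/(-41599) - D = (((67 - 17)*(-56))/(87 + 21*(-65) - 65*(-6)))/(-41599) - 1*(-368) = ((50*(-56))/(87 - 1365 + 390))*(-1/41599) + 368 = -2800/(-888)*(-1/41599) + 368 = -2800*(-1/888)*(-1/41599) + 368 = (350/111)*(-1/41599) + 368 = -350/4617489 + 368 = 1699235602/4617489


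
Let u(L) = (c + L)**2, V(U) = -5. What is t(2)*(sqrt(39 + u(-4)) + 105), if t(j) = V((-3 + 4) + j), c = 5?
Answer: -525 - 10*sqrt(10) ≈ -556.62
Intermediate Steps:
u(L) = (5 + L)**2
t(j) = -5
t(2)*(sqrt(39 + u(-4)) + 105) = -5*(sqrt(39 + (5 - 4)**2) + 105) = -5*(sqrt(39 + 1**2) + 105) = -5*(sqrt(39 + 1) + 105) = -5*(sqrt(40) + 105) = -5*(2*sqrt(10) + 105) = -5*(105 + 2*sqrt(10)) = -525 - 10*sqrt(10)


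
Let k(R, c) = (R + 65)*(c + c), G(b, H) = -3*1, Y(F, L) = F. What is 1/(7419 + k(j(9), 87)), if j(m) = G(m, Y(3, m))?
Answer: 1/18207 ≈ 5.4924e-5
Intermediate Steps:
G(b, H) = -3
j(m) = -3
k(R, c) = 2*c*(65 + R) (k(R, c) = (65 + R)*(2*c) = 2*c*(65 + R))
1/(7419 + k(j(9), 87)) = 1/(7419 + 2*87*(65 - 3)) = 1/(7419 + 2*87*62) = 1/(7419 + 10788) = 1/18207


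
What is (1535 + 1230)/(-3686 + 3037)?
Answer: -2765/649 ≈ -4.2604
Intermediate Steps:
(1535 + 1230)/(-3686 + 3037) = 2765/(-649) = 2765*(-1/649) = -2765/649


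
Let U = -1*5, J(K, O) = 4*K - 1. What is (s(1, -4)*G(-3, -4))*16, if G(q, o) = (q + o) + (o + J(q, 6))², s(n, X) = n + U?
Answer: -18048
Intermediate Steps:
J(K, O) = -1 + 4*K
U = -5
s(n, X) = -5 + n (s(n, X) = n - 5 = -5 + n)
G(q, o) = o + q + (-1 + o + 4*q)² (G(q, o) = (q + o) + (o + (-1 + 4*q))² = (o + q) + (-1 + o + 4*q)² = o + q + (-1 + o + 4*q)²)
(s(1, -4)*G(-3, -4))*16 = ((-5 + 1)*(-4 - 3 + (-1 - 4 + 4*(-3))²))*16 = -4*(-4 - 3 + (-1 - 4 - 12)²)*16 = -4*(-4 - 3 + (-17)²)*16 = -4*(-4 - 3 + 289)*16 = -4*282*16 = -1128*16 = -18048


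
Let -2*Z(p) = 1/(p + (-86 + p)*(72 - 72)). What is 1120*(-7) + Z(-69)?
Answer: -1081919/138 ≈ -7840.0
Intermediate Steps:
Z(p) = -1/(2*p) (Z(p) = -1/(2*(p + (-86 + p)*(72 - 72))) = -1/(2*(p + (-86 + p)*0)) = -1/(2*(p + 0)) = -1/(2*p))
1120*(-7) + Z(-69) = 1120*(-7) - ½/(-69) = -7840 - ½*(-1/69) = -7840 + 1/138 = -1081919/138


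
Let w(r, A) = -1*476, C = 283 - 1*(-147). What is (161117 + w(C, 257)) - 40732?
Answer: 119909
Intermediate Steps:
C = 430 (C = 283 + 147 = 430)
w(r, A) = -476
(161117 + w(C, 257)) - 40732 = (161117 - 476) - 40732 = 160641 - 40732 = 119909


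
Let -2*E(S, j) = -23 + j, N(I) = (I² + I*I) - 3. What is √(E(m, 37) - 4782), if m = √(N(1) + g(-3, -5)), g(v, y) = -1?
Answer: I*√4789 ≈ 69.203*I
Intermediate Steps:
N(I) = -3 + 2*I² (N(I) = (I² + I²) - 3 = 2*I² - 3 = -3 + 2*I²)
m = I*√2 (m = √((-3 + 2*1²) - 1) = √((-3 + 2*1) - 1) = √((-3 + 2) - 1) = √(-1 - 1) = √(-2) = I*√2 ≈ 1.4142*I)
E(S, j) = 23/2 - j/2 (E(S, j) = -(-23 + j)/2 = 23/2 - j/2)
√(E(m, 37) - 4782) = √((23/2 - ½*37) - 4782) = √((23/2 - 37/2) - 4782) = √(-7 - 4782) = √(-4789) = I*√4789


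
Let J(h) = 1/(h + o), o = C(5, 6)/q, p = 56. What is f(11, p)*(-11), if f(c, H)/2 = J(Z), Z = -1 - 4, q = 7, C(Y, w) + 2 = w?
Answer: 154/31 ≈ 4.9677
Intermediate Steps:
C(Y, w) = -2 + w
Z = -5
o = 4/7 (o = (-2 + 6)/7 = 4*(⅐) = 4/7 ≈ 0.57143)
J(h) = 1/(4/7 + h) (J(h) = 1/(h + 4/7) = 1/(4/7 + h))
f(c, H) = -14/31 (f(c, H) = 2*(7/(4 + 7*(-5))) = 2*(7/(4 - 35)) = 2*(7/(-31)) = 2*(7*(-1/31)) = 2*(-7/31) = -14/31)
f(11, p)*(-11) = -14/31*(-11) = 154/31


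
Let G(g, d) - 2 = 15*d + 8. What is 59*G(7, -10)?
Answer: -8260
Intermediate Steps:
G(g, d) = 10 + 15*d (G(g, d) = 2 + (15*d + 8) = 2 + (8 + 15*d) = 10 + 15*d)
59*G(7, -10) = 59*(10 + 15*(-10)) = 59*(10 - 150) = 59*(-140) = -8260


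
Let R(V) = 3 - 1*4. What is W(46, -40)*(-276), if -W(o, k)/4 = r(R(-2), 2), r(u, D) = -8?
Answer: -8832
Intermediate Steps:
R(V) = -1 (R(V) = 3 - 4 = -1)
W(o, k) = 32 (W(o, k) = -4*(-8) = 32)
W(46, -40)*(-276) = 32*(-276) = -8832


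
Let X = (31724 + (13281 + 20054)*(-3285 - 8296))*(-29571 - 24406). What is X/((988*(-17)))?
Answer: -20836250713047/16796 ≈ -1.2405e+9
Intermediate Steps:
X = 20836250713047 (X = (31724 + 33335*(-11581))*(-53977) = (31724 - 386052635)*(-53977) = -386020911*(-53977) = 20836250713047)
X/((988*(-17))) = 20836250713047/((988*(-17))) = 20836250713047/(-16796) = 20836250713047*(-1/16796) = -20836250713047/16796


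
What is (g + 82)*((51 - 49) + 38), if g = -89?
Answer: -280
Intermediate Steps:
(g + 82)*((51 - 49) + 38) = (-89 + 82)*((51 - 49) + 38) = -7*(2 + 38) = -7*40 = -280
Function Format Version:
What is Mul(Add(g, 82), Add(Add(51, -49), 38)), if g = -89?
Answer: -280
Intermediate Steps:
Mul(Add(g, 82), Add(Add(51, -49), 38)) = Mul(Add(-89, 82), Add(Add(51, -49), 38)) = Mul(-7, Add(2, 38)) = Mul(-7, 40) = -280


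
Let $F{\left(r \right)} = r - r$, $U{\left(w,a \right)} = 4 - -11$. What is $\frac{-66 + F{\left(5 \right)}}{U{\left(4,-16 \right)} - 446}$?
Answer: $\frac{66}{431} \approx 0.15313$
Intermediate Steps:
$U{\left(w,a \right)} = 15$ ($U{\left(w,a \right)} = 4 + 11 = 15$)
$F{\left(r \right)} = 0$
$\frac{-66 + F{\left(5 \right)}}{U{\left(4,-16 \right)} - 446} = \frac{-66 + 0}{15 - 446} = - \frac{66}{-431} = \left(-66\right) \left(- \frac{1}{431}\right) = \frac{66}{431}$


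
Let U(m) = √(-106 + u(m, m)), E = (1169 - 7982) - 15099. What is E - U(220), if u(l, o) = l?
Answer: -21912 - √114 ≈ -21923.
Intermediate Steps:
E = -21912 (E = -6813 - 15099 = -21912)
U(m) = √(-106 + m)
E - U(220) = -21912 - √(-106 + 220) = -21912 - √114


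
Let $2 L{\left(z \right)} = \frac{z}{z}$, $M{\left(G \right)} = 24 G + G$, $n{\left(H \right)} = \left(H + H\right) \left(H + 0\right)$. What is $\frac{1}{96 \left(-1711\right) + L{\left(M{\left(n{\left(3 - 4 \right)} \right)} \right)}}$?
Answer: $- \frac{2}{328511} \approx -6.0881 \cdot 10^{-6}$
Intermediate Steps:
$n{\left(H \right)} = 2 H^{2}$ ($n{\left(H \right)} = 2 H H = 2 H^{2}$)
$M{\left(G \right)} = 25 G$
$L{\left(z \right)} = \frac{1}{2}$ ($L{\left(z \right)} = \frac{z \frac{1}{z}}{2} = \frac{1}{2} \cdot 1 = \frac{1}{2}$)
$\frac{1}{96 \left(-1711\right) + L{\left(M{\left(n{\left(3 - 4 \right)} \right)} \right)}} = \frac{1}{96 \left(-1711\right) + \frac{1}{2}} = \frac{1}{-164256 + \frac{1}{2}} = \frac{1}{- \frac{328511}{2}} = - \frac{2}{328511}$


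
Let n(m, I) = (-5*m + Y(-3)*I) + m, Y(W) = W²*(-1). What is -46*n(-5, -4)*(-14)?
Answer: 36064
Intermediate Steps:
Y(W) = -W²
n(m, I) = -9*I - 4*m (n(m, I) = (-5*m + (-1*(-3)²)*I) + m = (-5*m + (-1*9)*I) + m = (-5*m - 9*I) + m = (-9*I - 5*m) + m = -9*I - 4*m)
-46*n(-5, -4)*(-14) = -46*(-9*(-4) - 4*(-5))*(-14) = -46*(36 + 20)*(-14) = -46*56*(-14) = -2576*(-14) = 36064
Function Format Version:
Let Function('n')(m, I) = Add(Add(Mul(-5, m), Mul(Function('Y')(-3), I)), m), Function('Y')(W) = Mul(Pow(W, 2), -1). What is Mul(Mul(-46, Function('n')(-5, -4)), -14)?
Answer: 36064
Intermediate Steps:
Function('Y')(W) = Mul(-1, Pow(W, 2))
Function('n')(m, I) = Add(Mul(-9, I), Mul(-4, m)) (Function('n')(m, I) = Add(Add(Mul(-5, m), Mul(Mul(-1, Pow(-3, 2)), I)), m) = Add(Add(Mul(-5, m), Mul(Mul(-1, 9), I)), m) = Add(Add(Mul(-5, m), Mul(-9, I)), m) = Add(Add(Mul(-9, I), Mul(-5, m)), m) = Add(Mul(-9, I), Mul(-4, m)))
Mul(Mul(-46, Function('n')(-5, -4)), -14) = Mul(Mul(-46, Add(Mul(-9, -4), Mul(-4, -5))), -14) = Mul(Mul(-46, Add(36, 20)), -14) = Mul(Mul(-46, 56), -14) = Mul(-2576, -14) = 36064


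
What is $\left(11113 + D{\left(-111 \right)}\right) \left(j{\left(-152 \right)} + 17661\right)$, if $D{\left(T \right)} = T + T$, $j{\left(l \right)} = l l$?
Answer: $443971615$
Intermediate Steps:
$j{\left(l \right)} = l^{2}$
$D{\left(T \right)} = 2 T$
$\left(11113 + D{\left(-111 \right)}\right) \left(j{\left(-152 \right)} + 17661\right) = \left(11113 + 2 \left(-111\right)\right) \left(\left(-152\right)^{2} + 17661\right) = \left(11113 - 222\right) \left(23104 + 17661\right) = 10891 \cdot 40765 = 443971615$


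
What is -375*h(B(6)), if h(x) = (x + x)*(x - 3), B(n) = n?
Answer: -13500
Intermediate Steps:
h(x) = 2*x*(-3 + x) (h(x) = (2*x)*(-3 + x) = 2*x*(-3 + x))
-375*h(B(6)) = -750*6*(-3 + 6) = -750*6*3 = -375*36 = -13500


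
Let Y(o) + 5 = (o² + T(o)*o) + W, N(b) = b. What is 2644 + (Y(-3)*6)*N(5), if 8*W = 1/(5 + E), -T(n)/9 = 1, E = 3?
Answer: 114383/32 ≈ 3574.5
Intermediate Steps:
T(n) = -9 (T(n) = -9*1 = -9)
W = 1/64 (W = 1/(8*(5 + 3)) = (⅛)/8 = (⅛)*(⅛) = 1/64 ≈ 0.015625)
Y(o) = -319/64 + o² - 9*o (Y(o) = -5 + ((o² - 9*o) + 1/64) = -5 + (1/64 + o² - 9*o) = -319/64 + o² - 9*o)
2644 + (Y(-3)*6)*N(5) = 2644 + ((-319/64 + (-3)² - 9*(-3))*6)*5 = 2644 + ((-319/64 + 9 + 27)*6)*5 = 2644 + ((1985/64)*6)*5 = 2644 + (5955/32)*5 = 2644 + 29775/32 = 114383/32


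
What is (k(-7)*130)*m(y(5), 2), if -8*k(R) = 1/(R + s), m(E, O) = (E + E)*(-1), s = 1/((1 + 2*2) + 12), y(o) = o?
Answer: -5525/236 ≈ -23.411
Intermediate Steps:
s = 1/17 (s = 1/((1 + 4) + 12) = 1/(5 + 12) = 1/17 ≈ 0.058824)
m(E, O) = -2*E (m(E, O) = (2*E)*(-1) = -2*E)
k(R) = -1/(8*(1/17 + R)) (k(R) = -1/(8*(R + 1/17)) = -1/(8*(1/17 + R)))
(k(-7)*130)*m(y(5), 2) = (-17/(8 + 136*(-7))*130)*(-2*5) = (-17/(8 - 952)*130)*(-10) = (-17/(-944)*130)*(-10) = (-17*(-1/944)*130)*(-10) = ((17/944)*130)*(-10) = (1105/472)*(-10) = -5525/236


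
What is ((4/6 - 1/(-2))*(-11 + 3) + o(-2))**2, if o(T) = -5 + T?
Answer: 2401/9 ≈ 266.78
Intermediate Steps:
((4/6 - 1/(-2))*(-11 + 3) + o(-2))**2 = ((4/6 - 1/(-2))*(-11 + 3) + (-5 - 2))**2 = ((4*(1/6) - 1*(-1/2))*(-8) - 7)**2 = ((2/3 + 1/2)*(-8) - 7)**2 = ((7/6)*(-8) - 7)**2 = (-28/3 - 7)**2 = (-49/3)**2 = 2401/9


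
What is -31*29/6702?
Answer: -899/6702 ≈ -0.13414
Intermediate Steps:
-31*29/6702 = -899*1/6702 = -899/6702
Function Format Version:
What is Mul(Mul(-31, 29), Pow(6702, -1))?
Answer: Rational(-899, 6702) ≈ -0.13414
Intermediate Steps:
Mul(Mul(-31, 29), Pow(6702, -1)) = Mul(-899, Rational(1, 6702)) = Rational(-899, 6702)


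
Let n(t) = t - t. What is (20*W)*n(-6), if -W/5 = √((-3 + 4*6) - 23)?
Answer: 0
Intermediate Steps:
W = -5*I*√2 (W = -5*√((-3 + 4*6) - 23) = -5*√((-3 + 24) - 23) = -5*√(21 - 23) = -5*I*√2 ≈ -7.0711*I)
n(t) = 0
(20*W)*n(-6) = (20*(-5*I*√2))*0 = -100*I*√2*0 = 0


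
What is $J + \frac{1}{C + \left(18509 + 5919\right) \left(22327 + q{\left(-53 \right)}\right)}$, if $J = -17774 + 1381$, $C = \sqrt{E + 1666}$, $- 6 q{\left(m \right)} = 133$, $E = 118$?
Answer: $- \frac{21900031534441160640161}{1335937993926896390} - \frac{9 \sqrt{446}}{1335937993926896390} \approx -16393.0$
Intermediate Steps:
$q{\left(m \right)} = - \frac{133}{6}$ ($q{\left(m \right)} = \left(- \frac{1}{6}\right) 133 = - \frac{133}{6}$)
$C = 2 \sqrt{446}$ ($C = \sqrt{118 + 1666} = \sqrt{1784} = 2 \sqrt{446} \approx 42.237$)
$J = -16393$
$J + \frac{1}{C + \left(18509 + 5919\right) \left(22327 + q{\left(-53 \right)}\right)} = -16393 + \frac{1}{2 \sqrt{446} + \left(18509 + 5919\right) \left(22327 - \frac{133}{6}\right)} = -16393 + \frac{1}{2 \sqrt{446} + 24428 \cdot \frac{133829}{6}} = -16393 + \frac{1}{2 \sqrt{446} + \frac{1634587406}{3}} = -16393 + \frac{1}{\frac{1634587406}{3} + 2 \sqrt{446}}$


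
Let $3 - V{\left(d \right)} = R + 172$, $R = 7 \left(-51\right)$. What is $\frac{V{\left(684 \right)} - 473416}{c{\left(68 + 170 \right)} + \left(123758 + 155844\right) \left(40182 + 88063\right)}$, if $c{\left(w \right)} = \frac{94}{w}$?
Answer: $- \frac{56314132}{4267049460357} \approx -1.3197 \cdot 10^{-5}$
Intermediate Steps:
$R = -357$
$V{\left(d \right)} = 188$ ($V{\left(d \right)} = 3 - \left(-357 + 172\right) = 3 - -185 = 3 + 185 = 188$)
$\frac{V{\left(684 \right)} - 473416}{c{\left(68 + 170 \right)} + \left(123758 + 155844\right) \left(40182 + 88063\right)} = \frac{188 - 473416}{\frac{94}{68 + 170} + \left(123758 + 155844\right) \left(40182 + 88063\right)} = - \frac{473228}{\frac{94}{238} + 279602 \cdot 128245} = - \frac{473228}{94 \cdot \frac{1}{238} + 35857558490} = - \frac{473228}{\frac{47}{119} + 35857558490} = - \frac{473228}{\frac{4267049460357}{119}} = \left(-473228\right) \frac{119}{4267049460357} = - \frac{56314132}{4267049460357}$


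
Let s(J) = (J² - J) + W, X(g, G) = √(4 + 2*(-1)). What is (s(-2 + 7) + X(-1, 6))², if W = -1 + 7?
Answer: (26 + √2)² ≈ 751.54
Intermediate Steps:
W = 6
X(g, G) = √2 (X(g, G) = √(4 - 2) = √2)
s(J) = 6 + J² - J (s(J) = (J² - J) + 6 = 6 + J² - J)
(s(-2 + 7) + X(-1, 6))² = ((6 + (-2 + 7)² - (-2 + 7)) + √2)² = ((6 + 5² - 1*5) + √2)² = ((6 + 25 - 5) + √2)² = (26 + √2)²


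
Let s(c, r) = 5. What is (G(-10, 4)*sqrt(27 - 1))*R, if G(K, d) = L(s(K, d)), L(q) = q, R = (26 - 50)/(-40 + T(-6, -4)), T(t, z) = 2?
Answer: 60*sqrt(26)/19 ≈ 16.102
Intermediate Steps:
R = 12/19 (R = (26 - 50)/(-40 + 2) = -24/(-38) = -24*(-1/38) = 12/19 ≈ 0.63158)
G(K, d) = 5
(G(-10, 4)*sqrt(27 - 1))*R = (5*sqrt(27 - 1))*(12/19) = (5*sqrt(26))*(12/19) = 60*sqrt(26)/19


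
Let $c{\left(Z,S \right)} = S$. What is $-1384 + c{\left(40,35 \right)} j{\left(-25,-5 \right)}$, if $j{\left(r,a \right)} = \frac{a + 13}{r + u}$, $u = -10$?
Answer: $-1392$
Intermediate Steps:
$j{\left(r,a \right)} = \frac{13 + a}{-10 + r}$ ($j{\left(r,a \right)} = \frac{a + 13}{r - 10} = \frac{13 + a}{-10 + r}$)
$-1384 + c{\left(40,35 \right)} j{\left(-25,-5 \right)} = -1384 + 35 \frac{13 - 5}{-10 - 25} = -1384 + 35 \frac{1}{-35} \cdot 8 = -1384 + 35 \left(\left(- \frac{1}{35}\right) 8\right) = -1384 + 35 \left(- \frac{8}{35}\right) = -1384 - 8 = -1392$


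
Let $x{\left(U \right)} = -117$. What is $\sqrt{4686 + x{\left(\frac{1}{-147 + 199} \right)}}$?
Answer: $\sqrt{4569} \approx 67.594$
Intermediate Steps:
$\sqrt{4686 + x{\left(\frac{1}{-147 + 199} \right)}} = \sqrt{4686 - 117} = \sqrt{4569}$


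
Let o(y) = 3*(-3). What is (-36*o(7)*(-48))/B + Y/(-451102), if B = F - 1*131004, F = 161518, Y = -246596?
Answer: 127273010/3441231607 ≈ 0.036985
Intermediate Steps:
o(y) = -9
B = 30514 (B = 161518 - 1*131004 = 161518 - 131004 = 30514)
(-36*o(7)*(-48))/B + Y/(-451102) = (-36*(-9)*(-48))/30514 - 246596/(-451102) = (324*(-48))*(1/30514) - 246596*(-1/451102) = -15552*1/30514 + 123298/225551 = -7776/15257 + 123298/225551 = 127273010/3441231607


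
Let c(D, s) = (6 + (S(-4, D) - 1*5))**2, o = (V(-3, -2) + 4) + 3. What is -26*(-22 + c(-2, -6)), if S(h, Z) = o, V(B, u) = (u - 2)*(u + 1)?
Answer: -3172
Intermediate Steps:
V(B, u) = (1 + u)*(-2 + u) (V(B, u) = (-2 + u)*(1 + u) = (1 + u)*(-2 + u))
o = 11 (o = ((-2 + (-2)**2 - 1*(-2)) + 4) + 3 = ((-2 + 4 + 2) + 4) + 3 = (4 + 4) + 3 = 8 + 3 = 11)
S(h, Z) = 11
c(D, s) = 144 (c(D, s) = (6 + (11 - 1*5))**2 = (6 + (11 - 5))**2 = (6 + 6)**2 = 12**2 = 144)
-26*(-22 + c(-2, -6)) = -26*(-22 + 144) = -26*122 = -3172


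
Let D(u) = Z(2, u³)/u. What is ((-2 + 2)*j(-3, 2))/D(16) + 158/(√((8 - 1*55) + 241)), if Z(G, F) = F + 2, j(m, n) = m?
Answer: 79*√194/97 ≈ 11.344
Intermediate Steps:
Z(G, F) = 2 + F
D(u) = (2 + u³)/u
((-2 + 2)*j(-3, 2))/D(16) + 158/(√((8 - 1*55) + 241)) = ((-2 + 2)*(-3))/(((2 + 16³)/16)) + 158/(√((8 - 1*55) + 241)) = (0*(-3))/(((2 + 4096)/16)) + 158/(√((8 - 55) + 241)) = 0/(((1/16)*4098)) + 158/(√(-47 + 241)) = 0/(2049/8) + 158/(√194) = 0*(8/2049) + 158*(√194/194) = 0 + 79*√194/97 = 79*√194/97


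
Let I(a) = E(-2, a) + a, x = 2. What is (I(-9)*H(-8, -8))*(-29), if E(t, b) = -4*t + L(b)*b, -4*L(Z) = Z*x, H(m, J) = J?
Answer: -9628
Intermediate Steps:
L(Z) = -Z/2 (L(Z) = -Z*2/4 = -Z/2)
E(t, b) = -4*t - b**2/2 (E(t, b) = -4*t + (-b/2)*b = -4*t - b**2/2)
I(a) = 8 + a - a**2/2 (I(a) = (-4*(-2) - a**2/2) + a = (8 - a**2/2) + a = 8 + a - a**2/2)
(I(-9)*H(-8, -8))*(-29) = ((8 - 9 - 1/2*(-9)**2)*(-8))*(-29) = ((8 - 9 - 1/2*81)*(-8))*(-29) = ((8 - 9 - 81/2)*(-8))*(-29) = -83/2*(-8)*(-29) = 332*(-29) = -9628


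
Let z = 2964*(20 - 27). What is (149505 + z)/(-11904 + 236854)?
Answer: 128757/224950 ≈ 0.57238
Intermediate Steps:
z = -20748 (z = 2964*(-7) = -20748)
(149505 + z)/(-11904 + 236854) = (149505 - 20748)/(-11904 + 236854) = 128757/224950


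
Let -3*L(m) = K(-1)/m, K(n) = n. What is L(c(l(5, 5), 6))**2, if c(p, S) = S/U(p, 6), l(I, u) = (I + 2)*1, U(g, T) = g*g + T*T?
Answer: 7225/324 ≈ 22.299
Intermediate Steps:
U(g, T) = T**2 + g**2 (U(g, T) = g**2 + T**2 = T**2 + g**2)
l(I, u) = 2 + I (l(I, u) = (2 + I)*1 = 2 + I)
c(p, S) = S/(36 + p**2) (c(p, S) = S/(6**2 + p**2) = S/(36 + p**2))
L(m) = 1/(3*m) (L(m) = -(-1)/(3*m) = 1/(3*m))
L(c(l(5, 5), 6))**2 = (1/(3*((6/(36 + (2 + 5)**2)))))**2 = (1/(3*((6/(36 + 7**2)))))**2 = (1/(3*((6/(36 + 49)))))**2 = (1/(3*((6/85))))**2 = (1/(3*((6*(1/85)))))**2 = (1/(3*(6/85)))**2 = ((1/3)*(85/6))**2 = (85/18)**2 = 7225/324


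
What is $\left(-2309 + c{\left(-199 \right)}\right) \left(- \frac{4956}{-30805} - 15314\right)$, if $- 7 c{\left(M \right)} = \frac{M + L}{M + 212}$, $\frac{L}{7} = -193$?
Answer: $\frac{98390926973166}{2803255} \approx 3.5099 \cdot 10^{7}$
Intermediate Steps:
$L = -1351$ ($L = 7 \left(-193\right) = -1351$)
$c{\left(M \right)} = - \frac{-1351 + M}{7 \left(212 + M\right)}$ ($c{\left(M \right)} = - \frac{\left(M - 1351\right) \frac{1}{M + 212}}{7} = - \frac{\left(-1351 + M\right) \frac{1}{212 + M}}{7} = - \frac{\frac{1}{212 + M} \left(-1351 + M\right)}{7} = - \frac{-1351 + M}{7 \left(212 + M\right)}$)
$\left(-2309 + c{\left(-199 \right)}\right) \left(- \frac{4956}{-30805} - 15314\right) = \left(-2309 + \frac{1351 - -199}{7 \left(212 - 199\right)}\right) \left(- \frac{4956}{-30805} - 15314\right) = \left(-2309 + \frac{1351 + 199}{7 \cdot 13}\right) \left(\left(-4956\right) \left(- \frac{1}{30805}\right) - 15314\right) = \left(-2309 + \frac{1}{7} \cdot \frac{1}{13} \cdot 1550\right) \left(\frac{4956}{30805} - 15314\right) = \left(-2309 + \frac{1550}{91}\right) \left(- \frac{471742814}{30805}\right) = \left(- \frac{208569}{91}\right) \left(- \frac{471742814}{30805}\right) = \frac{98390926973166}{2803255}$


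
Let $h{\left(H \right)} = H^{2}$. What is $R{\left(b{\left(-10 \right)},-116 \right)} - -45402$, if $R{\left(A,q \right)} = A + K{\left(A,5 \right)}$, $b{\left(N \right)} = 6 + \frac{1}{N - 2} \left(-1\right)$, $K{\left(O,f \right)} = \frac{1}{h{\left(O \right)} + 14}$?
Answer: $\frac{4002270193}{88140} \approx 45408.0$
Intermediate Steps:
$K{\left(O,f \right)} = \frac{1}{14 + O^{2}}$ ($K{\left(O,f \right)} = \frac{1}{O^{2} + 14} = \frac{1}{14 + O^{2}}$)
$b{\left(N \right)} = 6 - \frac{1}{-2 + N}$ ($b{\left(N \right)} = 6 + \frac{1}{-2 + N} \left(-1\right) = 6 - \frac{1}{-2 + N}$)
$R{\left(A,q \right)} = A + \frac{1}{14 + A^{2}}$
$R{\left(b{\left(-10 \right)},-116 \right)} - -45402 = \left(\frac{-13 + 6 \left(-10\right)}{-2 - 10} + \frac{1}{14 + \left(\frac{-13 + 6 \left(-10\right)}{-2 - 10}\right)^{2}}\right) - -45402 = \left(\frac{-13 - 60}{-12} + \frac{1}{14 + \left(\frac{-13 - 60}{-12}\right)^{2}}\right) + 45402 = \left(\left(- \frac{1}{12}\right) \left(-73\right) + \frac{1}{14 + \left(\left(- \frac{1}{12}\right) \left(-73\right)\right)^{2}}\right) + 45402 = \left(\frac{73}{12} + \frac{1}{14 + \left(\frac{73}{12}\right)^{2}}\right) + 45402 = \left(\frac{73}{12} + \frac{1}{14 + \frac{5329}{144}}\right) + 45402 = \left(\frac{73}{12} + \frac{1}{\frac{7345}{144}}\right) + 45402 = \left(\frac{73}{12} + \frac{144}{7345}\right) + 45402 = \frac{537913}{88140} + 45402 = \frac{4002270193}{88140}$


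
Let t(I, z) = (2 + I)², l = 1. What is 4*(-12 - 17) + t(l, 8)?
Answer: -107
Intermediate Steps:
4*(-12 - 17) + t(l, 8) = 4*(-12 - 17) + (2 + 1)² = 4*(-29) + 3² = -116 + 9 = -107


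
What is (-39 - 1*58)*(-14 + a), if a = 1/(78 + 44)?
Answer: 165579/122 ≈ 1357.2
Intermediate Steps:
a = 1/122 ≈ 0.0081967
(-39 - 1*58)*(-14 + a) = (-39 - 1*58)*(-14 + 1/122) = (-39 - 58)*(-1707/122) = -97*(-1707/122) = 165579/122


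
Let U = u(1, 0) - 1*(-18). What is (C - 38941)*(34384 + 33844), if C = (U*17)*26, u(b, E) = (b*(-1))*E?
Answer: -2114044580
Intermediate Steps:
u(b, E) = -E*b (u(b, E) = (-b)*E = -E*b)
U = 18 (U = -1*0*1 - 1*(-18) = 0 + 18 = 18)
C = 7956 (C = (18*17)*26 = 306*26 = 7956)
(C - 38941)*(34384 + 33844) = (7956 - 38941)*(34384 + 33844) = -30985*68228 = -2114044580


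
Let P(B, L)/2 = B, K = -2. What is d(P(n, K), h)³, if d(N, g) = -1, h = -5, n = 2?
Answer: -1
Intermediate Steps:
P(B, L) = 2*B
d(P(n, K), h)³ = (-1)³ = -1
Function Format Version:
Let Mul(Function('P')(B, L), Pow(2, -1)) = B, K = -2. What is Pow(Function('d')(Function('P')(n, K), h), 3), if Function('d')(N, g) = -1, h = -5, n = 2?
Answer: -1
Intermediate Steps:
Function('P')(B, L) = Mul(2, B)
Pow(Function('d')(Function('P')(n, K), h), 3) = Pow(-1, 3) = -1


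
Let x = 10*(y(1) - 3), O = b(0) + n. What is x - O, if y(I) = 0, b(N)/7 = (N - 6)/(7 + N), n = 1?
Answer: -25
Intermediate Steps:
b(N) = 7*(-6 + N)/(7 + N) (b(N) = 7*((N - 6)/(7 + N)) = 7*((-6 + N)/(7 + N)) = 7*(-6 + N)/(7 + N))
O = -5 (O = 7*(-6 + 0)/(7 + 0) + 1 = 7*(-6)/7 + 1 = 7*(⅐)*(-6) + 1 = -6 + 1 = -5)
x = -30 (x = 10*(0 - 3) = 10*(-3) = -30)
x - O = -30 - 1*(-5) = -30 + 5 = -25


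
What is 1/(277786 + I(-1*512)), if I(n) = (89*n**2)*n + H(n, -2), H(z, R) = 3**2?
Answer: -1/11945099997 ≈ -8.3716e-11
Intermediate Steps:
H(z, R) = 9
I(n) = 9 + 89*n**3 (I(n) = (89*n**2)*n + 9 = 89*n**3 + 9 = 9 + 89*n**3)
1/(277786 + I(-1*512)) = 1/(277786 + (9 + 89*(-1*512)**3)) = 1/(277786 + (9 + 89*(-512)**3)) = 1/(277786 + (9 + 89*(-134217728))) = 1/(277786 + (9 - 11945377792)) = 1/(277786 - 11945377783) = 1/(-11945099997) = -1/11945099997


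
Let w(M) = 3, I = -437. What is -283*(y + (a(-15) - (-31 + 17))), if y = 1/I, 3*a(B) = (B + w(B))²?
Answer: -7667319/437 ≈ -17545.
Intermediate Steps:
a(B) = (3 + B)²/3 (a(B) = (B + 3)²/3 = (3 + B)²/3)
y = -1/437 (y = 1/(-437) = -1/437 ≈ -0.0022883)
-283*(y + (a(-15) - (-31 + 17))) = -283*(-1/437 + ((3 - 15)²/3 - (-31 + 17))) = -283*(-1/437 + ((⅓)*(-12)² - 1*(-14))) = -283*(-1/437 + ((⅓)*144 + 14)) = -283*(-1/437 + (48 + 14)) = -283*(-1/437 + 62) = -283*27093/437 = -7667319/437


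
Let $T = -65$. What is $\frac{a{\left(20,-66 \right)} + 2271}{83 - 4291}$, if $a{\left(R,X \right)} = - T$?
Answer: $- \frac{146}{263} \approx -0.55513$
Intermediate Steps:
$a{\left(R,X \right)} = 65$ ($a{\left(R,X \right)} = \left(-1\right) \left(-65\right) = 65$)
$\frac{a{\left(20,-66 \right)} + 2271}{83 - 4291} = \frac{65 + 2271}{83 - 4291} = \frac{2336}{-4208} = 2336 \left(- \frac{1}{4208}\right) = - \frac{146}{263}$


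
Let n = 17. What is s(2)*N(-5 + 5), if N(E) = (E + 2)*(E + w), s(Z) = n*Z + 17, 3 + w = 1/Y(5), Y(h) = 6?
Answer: -289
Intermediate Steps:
w = -17/6 (w = -3 + 1/6 = -17/6 ≈ -2.8333)
s(Z) = 17 + 17*Z (s(Z) = 17*Z + 17 = 17 + 17*Z)
N(E) = (2 + E)*(-17/6 + E) (N(E) = (E + 2)*(E - 17/6) = (2 + E)*(-17/6 + E))
s(2)*N(-5 + 5) = (17 + 17*2)*(-17/3 + (-5 + 5)**2 - 5*(-5 + 5)/6) = (17 + 34)*(-17/3 + 0**2 - 5/6*0) = 51*(-17/3 + 0 + 0) = 51*(-17/3) = -289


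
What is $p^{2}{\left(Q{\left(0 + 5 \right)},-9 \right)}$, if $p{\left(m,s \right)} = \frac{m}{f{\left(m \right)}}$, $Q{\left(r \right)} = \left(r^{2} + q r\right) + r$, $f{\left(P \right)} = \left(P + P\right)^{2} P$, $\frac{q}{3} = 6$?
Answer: $\frac{1}{3317760000} \approx 3.0141 \cdot 10^{-10}$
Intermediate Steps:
$q = 18$ ($q = 3 \cdot 6 = 18$)
$f{\left(P \right)} = 4 P^{3}$ ($f{\left(P \right)} = \left(2 P\right)^{2} P = 4 P^{2} P = 4 P^{3}$)
$Q{\left(r \right)} = r^{2} + 19 r$ ($Q{\left(r \right)} = \left(r^{2} + 18 r\right) + r = r^{2} + 19 r$)
$p{\left(m,s \right)} = \frac{1}{4 m^{2}}$ ($p{\left(m,s \right)} = \frac{m}{4 m^{3}} = m \frac{1}{4 m^{3}} = \frac{1}{4 m^{2}}$)
$p^{2}{\left(Q{\left(0 + 5 \right)},-9 \right)} = \left(\frac{1}{4 \left(0 + 5\right)^{2} \left(19 + \left(0 + 5\right)\right)^{2}}\right)^{2} = \left(\frac{1}{4 \cdot 25 \left(19 + 5\right)^{2}}\right)^{2} = \left(\frac{1}{4 \cdot 14400}\right)^{2} = \left(\frac{1}{4} \cdot \frac{1}{14400}\right)^{2} = \left(\frac{1}{57600}\right)^{2} = \frac{1}{3317760000}$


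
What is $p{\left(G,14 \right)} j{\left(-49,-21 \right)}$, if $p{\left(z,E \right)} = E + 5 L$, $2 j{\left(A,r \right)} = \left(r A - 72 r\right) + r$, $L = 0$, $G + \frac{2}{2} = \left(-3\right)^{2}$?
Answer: $17640$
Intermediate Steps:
$G = 8$ ($G = -1 + \left(-3\right)^{2} = -1 + 9 = 8$)
$j{\left(A,r \right)} = - \frac{71 r}{2} + \frac{A r}{2}$ ($j{\left(A,r \right)} = \frac{\left(r A - 72 r\right) + r}{2} = \frac{\left(A r - 72 r\right) + r}{2} = \frac{\left(- 72 r + A r\right) + r}{2} = \frac{- 71 r + A r}{2} = - \frac{71 r}{2} + \frac{A r}{2}$)
$p{\left(z,E \right)} = E$ ($p{\left(z,E \right)} = E + 5 \cdot 0 = E + 0 = E$)
$p{\left(G,14 \right)} j{\left(-49,-21 \right)} = 14 \cdot \frac{1}{2} \left(-21\right) \left(-71 - 49\right) = 14 \cdot \frac{1}{2} \left(-21\right) \left(-120\right) = 14 \cdot 1260 = 17640$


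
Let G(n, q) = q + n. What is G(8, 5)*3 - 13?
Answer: 26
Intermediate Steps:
G(n, q) = n + q
G(8, 5)*3 - 13 = (8 + 5)*3 - 13 = 13*3 - 13 = 39 - 13 = 26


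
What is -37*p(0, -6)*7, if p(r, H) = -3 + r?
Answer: 777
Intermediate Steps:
-37*p(0, -6)*7 = -37*(-3 + 0)*7 = -37*(-3)*7 = 111*7 = 777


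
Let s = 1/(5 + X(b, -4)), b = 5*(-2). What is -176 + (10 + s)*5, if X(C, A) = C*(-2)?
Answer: -629/5 ≈ -125.80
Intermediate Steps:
b = -10
X(C, A) = -2*C
s = 1/25 (s = 1/(5 - 2*(-10)) = 1/(5 + 20) = 1/25 ≈ 0.040000)
-176 + (10 + s)*5 = -176 + (10 + 1/25)*5 = -176 + (251/25)*5 = -176 + 251/5 = -629/5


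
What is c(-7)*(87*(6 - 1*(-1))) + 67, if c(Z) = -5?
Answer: -2978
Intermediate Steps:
c(-7)*(87*(6 - 1*(-1))) + 67 = -435*(6 - 1*(-1)) + 67 = -435*(6 + 1) + 67 = -435*7 + 67 = -5*609 + 67 = -3045 + 67 = -2978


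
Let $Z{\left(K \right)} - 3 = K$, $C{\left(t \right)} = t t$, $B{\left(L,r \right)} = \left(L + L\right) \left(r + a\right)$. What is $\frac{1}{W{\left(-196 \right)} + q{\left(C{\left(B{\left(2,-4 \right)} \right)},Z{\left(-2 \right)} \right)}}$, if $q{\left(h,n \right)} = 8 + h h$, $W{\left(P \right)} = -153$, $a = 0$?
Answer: $\frac{1}{65391} \approx 1.5293 \cdot 10^{-5}$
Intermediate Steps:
$B{\left(L,r \right)} = 2 L r$ ($B{\left(L,r \right)} = \left(L + L\right) \left(r + 0\right) = 2 L r$)
$C{\left(t \right)} = t^{2}$
$Z{\left(K \right)} = 3 + K$
$q{\left(h,n \right)} = 8 + h^{2}$
$\frac{1}{W{\left(-196 \right)} + q{\left(C{\left(B{\left(2,-4 \right)} \right)},Z{\left(-2 \right)} \right)}} = \frac{1}{-153 + \left(8 + \left(\left(2 \cdot 2 \left(-4\right)\right)^{2}\right)^{2}\right)} = \frac{1}{-153 + \left(8 + \left(\left(-16\right)^{2}\right)^{2}\right)} = \frac{1}{-153 + \left(8 + 256^{2}\right)} = \frac{1}{-153 + \left(8 + 65536\right)} = \frac{1}{-153 + 65544} = \frac{1}{65391}$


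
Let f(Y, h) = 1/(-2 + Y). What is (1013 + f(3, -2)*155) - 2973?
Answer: -1805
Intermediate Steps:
(1013 + f(3, -2)*155) - 2973 = (1013 + 155/(-2 + 3)) - 2973 = (1013 + 155/1) - 2973 = (1013 + 1*155) - 2973 = (1013 + 155) - 2973 = 1168 - 2973 = -1805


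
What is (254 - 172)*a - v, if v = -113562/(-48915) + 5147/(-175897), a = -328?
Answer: -25714772739121/956000195 ≈ -26898.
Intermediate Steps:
v = 2191494401/956000195 (v = -113562*(-1/48915) + 5147*(-1/175897) = 12618/5435 - 5147/175897 = 2191494401/956000195 ≈ 2.2924)
(254 - 172)*a - v = (254 - 172)*(-328) - 1*2191494401/956000195 = 82*(-328) - 2191494401/956000195 = -26896 - 2191494401/956000195 = -25714772739121/956000195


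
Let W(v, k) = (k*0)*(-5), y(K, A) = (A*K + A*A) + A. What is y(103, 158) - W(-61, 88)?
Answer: 41396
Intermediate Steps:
y(K, A) = A + A**2 + A*K (y(K, A) = (A*K + A**2) + A = (A**2 + A*K) + A = A + A**2 + A*K)
W(v, k) = 0 (W(v, k) = 0*(-5) = 0)
y(103, 158) - W(-61, 88) = 158*(1 + 158 + 103) - 1*0 = 158*262 + 0 = 41396 + 0 = 41396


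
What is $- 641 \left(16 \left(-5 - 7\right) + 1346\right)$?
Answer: $-739714$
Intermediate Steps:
$- 641 \left(16 \left(-5 - 7\right) + 1346\right) = - 641 \left(16 \left(-12\right) + 1346\right) = - 641 \left(-192 + 1346\right) = \left(-641\right) 1154 = -739714$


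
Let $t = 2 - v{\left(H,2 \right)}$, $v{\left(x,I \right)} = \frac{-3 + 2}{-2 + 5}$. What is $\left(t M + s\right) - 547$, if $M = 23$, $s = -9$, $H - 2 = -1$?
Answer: $- \frac{1507}{3} \approx -502.33$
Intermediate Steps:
$H = 1$ ($H = 2 - 1 = 1$)
$v{\left(x,I \right)} = - \frac{1}{3}$
$t = \frac{7}{3}$ ($t = 2 - - \frac{1}{3} = 2 + \frac{1}{3} = \frac{7}{3} \approx 2.3333$)
$\left(t M + s\right) - 547 = \left(\frac{7}{3} \cdot 23 - 9\right) - 547 = \left(\frac{161}{3} - 9\right) - 547 = \frac{134}{3} - 547 = - \frac{1507}{3}$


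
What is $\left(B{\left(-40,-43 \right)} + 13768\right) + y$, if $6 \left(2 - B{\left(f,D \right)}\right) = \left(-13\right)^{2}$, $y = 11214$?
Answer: $\frac{149735}{6} \approx 24956.0$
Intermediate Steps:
$B{\left(f,D \right)} = - \frac{157}{6}$ ($B{\left(f,D \right)} = 2 - \frac{\left(-13\right)^{2}}{6} = 2 - \frac{169}{6} = - \frac{157}{6}$)
$\left(B{\left(-40,-43 \right)} + 13768\right) + y = \left(- \frac{157}{6} + 13768\right) + 11214 = \frac{82451}{6} + 11214 = \frac{149735}{6}$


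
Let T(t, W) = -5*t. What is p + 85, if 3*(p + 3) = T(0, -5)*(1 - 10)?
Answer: 82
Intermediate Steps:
p = -3 (p = -3 + ((-5*0)*(1 - 10))/3 = -3 + (0*(-9))/3 = -3 + (1/3)*0 = -3 + 0 = -3)
p + 85 = -3 + 85 = 82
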